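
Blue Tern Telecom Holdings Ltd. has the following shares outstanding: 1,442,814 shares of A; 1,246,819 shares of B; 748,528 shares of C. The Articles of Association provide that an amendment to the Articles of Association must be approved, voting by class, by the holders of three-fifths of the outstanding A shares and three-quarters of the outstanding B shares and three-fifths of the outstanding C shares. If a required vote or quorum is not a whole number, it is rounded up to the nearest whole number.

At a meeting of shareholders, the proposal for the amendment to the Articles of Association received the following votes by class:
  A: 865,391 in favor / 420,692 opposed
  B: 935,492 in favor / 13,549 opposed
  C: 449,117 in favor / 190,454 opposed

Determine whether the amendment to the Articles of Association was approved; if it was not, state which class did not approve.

Not approved — the A shares did not give the required vote.

A: 3/5 of 1442814 = 865688.40, rounded up to 865689; 865,689 required, 865,391 in favor — not approved.
B: 3/4 of 1246819 = 935114.25, rounded up to 935115; 935,115 required, 935,492 in favor — approved.
C: 3/5 of 748528 = 449116.80, rounded up to 449117; 449,117 required, 449,117 in favor — approved.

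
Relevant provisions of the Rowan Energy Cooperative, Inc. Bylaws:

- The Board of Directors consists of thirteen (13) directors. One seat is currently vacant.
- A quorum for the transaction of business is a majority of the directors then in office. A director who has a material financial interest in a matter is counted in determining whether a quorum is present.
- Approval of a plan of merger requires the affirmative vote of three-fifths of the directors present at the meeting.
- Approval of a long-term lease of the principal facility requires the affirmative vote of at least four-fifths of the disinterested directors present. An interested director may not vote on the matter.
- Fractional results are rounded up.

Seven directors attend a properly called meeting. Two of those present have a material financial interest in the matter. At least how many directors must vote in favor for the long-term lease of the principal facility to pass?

4

The long-term lease of the principal facility requires four-fifths of the disinterested directors present (7 − 2 = 5).
4/5 of 5 = 4.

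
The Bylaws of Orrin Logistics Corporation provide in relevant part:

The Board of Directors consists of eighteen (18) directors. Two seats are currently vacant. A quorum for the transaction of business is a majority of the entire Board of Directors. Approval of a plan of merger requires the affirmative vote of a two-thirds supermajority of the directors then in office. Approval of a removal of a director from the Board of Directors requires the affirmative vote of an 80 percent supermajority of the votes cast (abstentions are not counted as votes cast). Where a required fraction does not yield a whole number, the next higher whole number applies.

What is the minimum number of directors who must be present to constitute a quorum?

10

A majority of 18 is 10.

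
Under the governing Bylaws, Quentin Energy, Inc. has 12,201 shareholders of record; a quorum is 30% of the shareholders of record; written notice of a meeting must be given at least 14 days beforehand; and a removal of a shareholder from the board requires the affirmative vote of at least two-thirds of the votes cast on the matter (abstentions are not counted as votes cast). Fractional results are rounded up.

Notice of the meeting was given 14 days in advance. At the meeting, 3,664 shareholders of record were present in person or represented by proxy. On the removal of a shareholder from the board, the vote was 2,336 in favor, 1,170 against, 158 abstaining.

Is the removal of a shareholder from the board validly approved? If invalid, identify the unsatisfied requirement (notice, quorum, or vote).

Invalid — vote requirement not satisfied.

Notice: 14 days given; 14 required. Satisfied.
Quorum: 30% of 12,201 = 3,660.30, rounded up to 3,661; 3,664 present. Satisfied.
Vote: requires two-thirds of the votes cast (3,664 − 158 abstaining = 3,506); 2/3 of 3506 = 2337.33, rounded up to 2338, so 2,338 needed; 2,336 in favor. Not satisfied.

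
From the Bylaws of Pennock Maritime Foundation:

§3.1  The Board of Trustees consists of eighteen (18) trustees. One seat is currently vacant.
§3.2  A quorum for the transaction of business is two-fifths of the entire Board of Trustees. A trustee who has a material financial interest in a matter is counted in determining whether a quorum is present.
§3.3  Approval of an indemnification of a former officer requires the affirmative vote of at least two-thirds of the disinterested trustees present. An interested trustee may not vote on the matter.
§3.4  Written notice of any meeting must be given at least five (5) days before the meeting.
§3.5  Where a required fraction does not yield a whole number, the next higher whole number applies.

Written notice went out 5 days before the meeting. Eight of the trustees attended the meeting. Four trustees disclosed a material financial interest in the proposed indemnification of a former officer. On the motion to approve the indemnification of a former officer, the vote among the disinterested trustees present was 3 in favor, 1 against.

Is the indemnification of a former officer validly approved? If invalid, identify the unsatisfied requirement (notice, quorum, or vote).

Notice: 5 days given; 5 required (5 ≥ 5). Satisfied.
Quorum: 8 present (interested trustees count toward quorum); quorum is 8. Satisfied.
Vote: the indemnification of a former officer requires two-thirds of the disinterested trustees present (8 − 4 = 4). 2/3 of 4 = 2.67, rounded up to 3, so 3 affirmative votes are needed; 3 voted in favor. Satisfied.

Valid — all requirements satisfied.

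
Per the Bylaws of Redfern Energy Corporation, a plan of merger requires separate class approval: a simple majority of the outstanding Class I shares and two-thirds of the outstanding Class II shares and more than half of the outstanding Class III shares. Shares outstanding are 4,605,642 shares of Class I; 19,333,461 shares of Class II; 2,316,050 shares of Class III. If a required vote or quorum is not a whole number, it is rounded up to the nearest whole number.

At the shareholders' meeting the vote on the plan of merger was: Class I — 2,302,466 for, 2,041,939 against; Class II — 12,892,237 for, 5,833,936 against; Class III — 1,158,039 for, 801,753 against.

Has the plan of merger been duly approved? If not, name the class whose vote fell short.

Class I: a majority of 4605642 is 2302822; 2,302,822 required, 2,302,466 in favor — not approved.
Class II: 2/3 of 19333461 = 12888974; 12,888,974 required, 12,892,237 in favor — approved.
Class III: a majority of 2316050 is 1158026; 1,158,026 required, 1,158,039 in favor — approved.

Not approved — the Class I shares did not give the required vote.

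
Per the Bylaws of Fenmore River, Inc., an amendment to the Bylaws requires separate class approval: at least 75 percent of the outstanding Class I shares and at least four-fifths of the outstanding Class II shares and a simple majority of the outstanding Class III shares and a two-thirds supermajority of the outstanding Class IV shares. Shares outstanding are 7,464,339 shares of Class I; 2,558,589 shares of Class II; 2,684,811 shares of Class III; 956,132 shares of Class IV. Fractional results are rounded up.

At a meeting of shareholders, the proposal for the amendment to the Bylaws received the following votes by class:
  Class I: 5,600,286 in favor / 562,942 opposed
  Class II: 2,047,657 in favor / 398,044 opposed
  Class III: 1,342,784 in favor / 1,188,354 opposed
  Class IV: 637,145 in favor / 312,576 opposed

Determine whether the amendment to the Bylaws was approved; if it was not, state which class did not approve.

Class I: 3/4 of 7464339 = 5598254.25, rounded up to 5598255; 5,598,255 required, 5,600,286 in favor — approved.
Class II: 4/5 of 2558589 = 2046871.20, rounded up to 2046872; 2,046,872 required, 2,047,657 in favor — approved.
Class III: a majority of 2684811 is 1342406; 1,342,406 required, 1,342,784 in favor — approved.
Class IV: 2/3 of 956132 = 637421.33, rounded up to 637422; 637,422 required, 637,145 in favor — not approved.

Not approved — the Class IV shares did not give the required vote.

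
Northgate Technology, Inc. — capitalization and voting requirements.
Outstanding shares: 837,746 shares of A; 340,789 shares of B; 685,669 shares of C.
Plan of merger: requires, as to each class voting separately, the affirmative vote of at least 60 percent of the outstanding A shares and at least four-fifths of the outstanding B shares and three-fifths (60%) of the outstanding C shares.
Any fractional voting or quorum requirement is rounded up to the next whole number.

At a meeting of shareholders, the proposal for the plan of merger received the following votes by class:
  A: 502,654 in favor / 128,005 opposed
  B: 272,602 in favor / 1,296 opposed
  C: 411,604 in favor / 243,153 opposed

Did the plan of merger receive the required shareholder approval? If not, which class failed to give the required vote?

Not approved — the B shares did not give the required vote.

A: 3/5 of 837746 = 502647.60, rounded up to 502648; 502,648 required, 502,654 in favor — approved.
B: 4/5 of 340789 = 272631.20, rounded up to 272632; 272,632 required, 272,602 in favor — not approved.
C: 3/5 of 685669 = 411401.40, rounded up to 411402; 411,402 required, 411,604 in favor — approved.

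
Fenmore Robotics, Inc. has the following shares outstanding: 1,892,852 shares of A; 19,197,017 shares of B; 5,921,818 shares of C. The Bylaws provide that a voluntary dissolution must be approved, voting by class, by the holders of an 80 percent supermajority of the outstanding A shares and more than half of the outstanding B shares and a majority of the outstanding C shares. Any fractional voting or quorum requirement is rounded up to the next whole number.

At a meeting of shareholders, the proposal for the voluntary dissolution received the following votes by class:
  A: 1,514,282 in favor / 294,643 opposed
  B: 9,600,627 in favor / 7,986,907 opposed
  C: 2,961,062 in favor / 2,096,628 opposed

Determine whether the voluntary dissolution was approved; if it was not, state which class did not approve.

A: 4/5 of 1892852 = 1514281.60, rounded up to 1514282; 1,514,282 required, 1,514,282 in favor — approved.
B: a majority of 19197017 is 9598509; 9,598,509 required, 9,600,627 in favor — approved.
C: a majority of 5921818 is 2960910; 2,960,910 required, 2,961,062 in favor — approved.

Approved — every class gave the required vote.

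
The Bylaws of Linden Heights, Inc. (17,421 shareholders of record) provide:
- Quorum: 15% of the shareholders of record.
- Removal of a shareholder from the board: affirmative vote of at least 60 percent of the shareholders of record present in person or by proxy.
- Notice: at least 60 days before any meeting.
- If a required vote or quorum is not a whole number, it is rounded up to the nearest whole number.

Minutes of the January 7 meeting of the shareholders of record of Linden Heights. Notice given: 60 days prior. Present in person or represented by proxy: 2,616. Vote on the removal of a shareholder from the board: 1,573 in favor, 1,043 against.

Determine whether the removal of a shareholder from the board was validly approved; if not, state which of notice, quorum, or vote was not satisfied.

Notice: 60 days given; 60 required. Satisfied.
Quorum: 15% of 17,421 = 2,613.15, rounded up to 2,614; 2,616 present. Satisfied.
Vote: requires three-fifths of those present (2,616); 3/5 of 2616 = 1569.60, rounded up to 1570, so 1,570 needed; 1,573 in favor. Satisfied.

Valid — all requirements satisfied.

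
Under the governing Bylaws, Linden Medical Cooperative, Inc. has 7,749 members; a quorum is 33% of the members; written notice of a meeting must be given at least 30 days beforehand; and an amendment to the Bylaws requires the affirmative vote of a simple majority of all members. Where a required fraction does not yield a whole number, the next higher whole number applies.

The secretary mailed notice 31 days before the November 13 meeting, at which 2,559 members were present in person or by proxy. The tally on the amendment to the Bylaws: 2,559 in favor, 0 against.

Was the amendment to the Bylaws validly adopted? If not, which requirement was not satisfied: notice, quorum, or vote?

Invalid — vote requirement not satisfied.

Notice: 31 days given; 30 required. Satisfied.
Quorum: 33% of 7,749 = 2,557.17, rounded up to 2,558; 2,559 present. Satisfied.
Vote: requires a majority of all members (7,749); a majority of 7749 is 3875, so 3,875 needed; 2,559 in favor. Not satisfied.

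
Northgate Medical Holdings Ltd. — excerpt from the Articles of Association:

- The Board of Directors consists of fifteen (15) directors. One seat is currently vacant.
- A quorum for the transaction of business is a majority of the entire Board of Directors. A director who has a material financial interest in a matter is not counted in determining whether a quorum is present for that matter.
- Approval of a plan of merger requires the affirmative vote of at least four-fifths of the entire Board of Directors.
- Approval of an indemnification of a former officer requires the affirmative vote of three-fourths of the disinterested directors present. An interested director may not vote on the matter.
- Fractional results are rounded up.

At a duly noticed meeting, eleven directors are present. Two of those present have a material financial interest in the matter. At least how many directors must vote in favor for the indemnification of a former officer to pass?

7

The indemnification of a former officer requires three-fourths of the disinterested directors present (11 − 2 = 9).
3/4 of 9 = 6.75, rounded up to 7.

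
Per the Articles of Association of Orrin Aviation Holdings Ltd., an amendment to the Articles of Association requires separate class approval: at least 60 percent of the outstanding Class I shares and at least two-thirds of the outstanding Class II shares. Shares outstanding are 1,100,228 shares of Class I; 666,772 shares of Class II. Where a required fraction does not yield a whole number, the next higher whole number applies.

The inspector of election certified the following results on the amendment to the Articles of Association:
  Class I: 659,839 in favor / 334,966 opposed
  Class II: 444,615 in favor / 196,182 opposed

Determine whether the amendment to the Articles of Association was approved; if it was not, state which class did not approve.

Not approved — the Class I shares did not give the required vote.

Class I: 3/5 of 1100228 = 660136.80, rounded up to 660137; 660,137 required, 659,839 in favor — not approved.
Class II: 2/3 of 666772 = 444514.67, rounded up to 444515; 444,515 required, 444,615 in favor — approved.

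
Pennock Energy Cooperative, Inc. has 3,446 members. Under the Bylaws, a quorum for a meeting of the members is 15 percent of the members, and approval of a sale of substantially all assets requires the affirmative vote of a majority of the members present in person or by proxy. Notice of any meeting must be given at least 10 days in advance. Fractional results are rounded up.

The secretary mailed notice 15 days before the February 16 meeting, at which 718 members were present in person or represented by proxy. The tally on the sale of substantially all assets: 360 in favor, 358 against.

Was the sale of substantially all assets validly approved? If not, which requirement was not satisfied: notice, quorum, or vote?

Valid — all requirements satisfied.

Notice: 15 days given; 10 required. Satisfied.
Quorum: 15% of 3,446 = 516.90, rounded up to 517; 718 present. Satisfied.
Vote: requires a majority of those present (718); a majority of 718 is 360, so 360 needed; 360 in favor. Satisfied.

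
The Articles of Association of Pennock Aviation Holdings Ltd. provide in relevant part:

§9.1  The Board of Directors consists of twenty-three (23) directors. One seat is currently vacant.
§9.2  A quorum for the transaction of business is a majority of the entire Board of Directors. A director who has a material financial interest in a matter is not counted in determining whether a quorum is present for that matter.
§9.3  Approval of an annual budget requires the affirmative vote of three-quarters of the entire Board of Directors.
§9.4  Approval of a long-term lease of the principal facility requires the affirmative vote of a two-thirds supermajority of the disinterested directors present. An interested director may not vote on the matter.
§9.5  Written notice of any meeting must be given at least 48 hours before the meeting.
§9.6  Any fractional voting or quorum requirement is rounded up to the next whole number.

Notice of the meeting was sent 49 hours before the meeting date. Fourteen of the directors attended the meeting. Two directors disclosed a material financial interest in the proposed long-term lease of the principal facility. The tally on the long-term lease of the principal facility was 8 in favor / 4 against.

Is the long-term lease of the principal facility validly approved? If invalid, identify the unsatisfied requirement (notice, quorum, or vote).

Notice: 49 hours given; 48 required (49 ≥ 48). Satisfied.
Quorum: 14 present, but the 2 interested directors do not count, leaving 12. Quorum is 12. Satisfied.
Vote: the long-term lease of the principal facility requires two-thirds of the disinterested directors present (14 − 2 = 12). 2/3 of 12 = 8, so 8 affirmative votes are needed; 8 voted in favor. Satisfied.

Valid — all requirements satisfied.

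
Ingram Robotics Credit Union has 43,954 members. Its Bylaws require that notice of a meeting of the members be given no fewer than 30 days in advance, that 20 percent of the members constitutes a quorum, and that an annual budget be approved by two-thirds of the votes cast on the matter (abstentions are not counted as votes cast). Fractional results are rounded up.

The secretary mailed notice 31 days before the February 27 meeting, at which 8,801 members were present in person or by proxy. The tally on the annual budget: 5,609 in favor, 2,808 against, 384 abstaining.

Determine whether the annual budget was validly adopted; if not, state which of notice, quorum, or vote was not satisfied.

Invalid — vote requirement not satisfied.

Notice: 31 days given; 30 required. Satisfied.
Quorum: 20% of 43,954 = 8,790.80, rounded up to 8,791; 8,801 present. Satisfied.
Vote: requires two-thirds of the votes cast (8,801 − 384 abstaining = 8,417); 2/3 of 8417 = 5611.33, rounded up to 5612, so 5,612 needed; 5,609 in favor. Not satisfied.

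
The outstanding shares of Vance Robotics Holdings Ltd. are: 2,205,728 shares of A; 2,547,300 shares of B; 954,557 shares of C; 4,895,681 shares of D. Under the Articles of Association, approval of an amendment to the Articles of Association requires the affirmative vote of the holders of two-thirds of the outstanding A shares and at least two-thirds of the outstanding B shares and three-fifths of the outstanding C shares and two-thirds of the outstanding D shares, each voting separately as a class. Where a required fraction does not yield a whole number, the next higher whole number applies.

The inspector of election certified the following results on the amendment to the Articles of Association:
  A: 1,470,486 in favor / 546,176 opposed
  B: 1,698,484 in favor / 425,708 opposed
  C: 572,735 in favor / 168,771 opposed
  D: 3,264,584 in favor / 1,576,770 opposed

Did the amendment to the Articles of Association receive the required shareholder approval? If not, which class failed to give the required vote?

A: 2/3 of 2205728 = 1470485.33, rounded up to 1470486; 1,470,486 required, 1,470,486 in favor — approved.
B: 2/3 of 2547300 = 1698200; 1,698,200 required, 1,698,484 in favor — approved.
C: 3/5 of 954557 = 572734.20, rounded up to 572735; 572,735 required, 572,735 in favor — approved.
D: 2/3 of 4895681 = 3263787.33, rounded up to 3263788; 3,263,788 required, 3,264,584 in favor — approved.

Approved — every class gave the required vote.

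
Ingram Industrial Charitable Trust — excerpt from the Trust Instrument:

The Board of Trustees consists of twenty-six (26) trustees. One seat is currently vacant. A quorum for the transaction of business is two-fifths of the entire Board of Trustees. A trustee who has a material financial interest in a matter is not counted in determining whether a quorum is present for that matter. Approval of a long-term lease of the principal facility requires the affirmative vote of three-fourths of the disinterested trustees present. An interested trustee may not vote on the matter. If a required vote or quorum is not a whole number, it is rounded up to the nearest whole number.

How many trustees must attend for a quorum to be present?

2/5 of 26 = 10.40, rounded up to 11.

11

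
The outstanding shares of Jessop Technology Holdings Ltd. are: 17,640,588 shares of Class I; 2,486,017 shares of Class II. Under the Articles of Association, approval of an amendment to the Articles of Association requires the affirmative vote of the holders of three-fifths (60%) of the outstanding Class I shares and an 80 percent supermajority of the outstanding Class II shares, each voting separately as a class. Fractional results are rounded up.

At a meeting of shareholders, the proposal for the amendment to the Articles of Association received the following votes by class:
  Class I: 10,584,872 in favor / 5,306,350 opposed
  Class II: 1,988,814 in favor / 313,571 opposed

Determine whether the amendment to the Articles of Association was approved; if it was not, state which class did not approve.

Approved — every class gave the required vote.

Class I: 3/5 of 17640588 = 10584352.80, rounded up to 10584353; 10,584,353 required, 10,584,872 in favor — approved.
Class II: 4/5 of 2486017 = 1988813.60, rounded up to 1988814; 1,988,814 required, 1,988,814 in favor — approved.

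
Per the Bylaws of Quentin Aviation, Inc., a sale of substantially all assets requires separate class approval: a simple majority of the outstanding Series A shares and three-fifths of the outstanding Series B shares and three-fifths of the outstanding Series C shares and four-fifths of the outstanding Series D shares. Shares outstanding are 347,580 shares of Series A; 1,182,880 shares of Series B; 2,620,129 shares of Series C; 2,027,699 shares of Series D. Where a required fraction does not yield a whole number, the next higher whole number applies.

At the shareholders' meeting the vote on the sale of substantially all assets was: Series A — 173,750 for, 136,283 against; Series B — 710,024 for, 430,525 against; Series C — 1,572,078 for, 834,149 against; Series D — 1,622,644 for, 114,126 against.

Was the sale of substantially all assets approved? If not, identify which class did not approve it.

Not approved — the Series A shares did not give the required vote.

Series A: a majority of 347580 is 173791; 173,791 required, 173,750 in favor — not approved.
Series B: 3/5 of 1182880 = 709728; 709,728 required, 710,024 in favor — approved.
Series C: 3/5 of 2620129 = 1572077.40, rounded up to 1572078; 1,572,078 required, 1,572,078 in favor — approved.
Series D: 4/5 of 2027699 = 1622159.20, rounded up to 1622160; 1,622,160 required, 1,622,644 in favor — approved.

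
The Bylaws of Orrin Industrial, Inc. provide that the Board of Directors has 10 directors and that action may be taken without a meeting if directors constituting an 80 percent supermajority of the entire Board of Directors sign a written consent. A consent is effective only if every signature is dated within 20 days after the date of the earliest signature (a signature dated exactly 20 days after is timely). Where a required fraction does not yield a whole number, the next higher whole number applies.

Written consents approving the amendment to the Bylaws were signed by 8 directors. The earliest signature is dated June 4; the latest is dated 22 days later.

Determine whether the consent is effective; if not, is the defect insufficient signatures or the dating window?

Signatures required: an 80 percent supermajority of 10 — 4/5 of 10 = 8, so 8 needed; 8 signed. Sufficient.
Dating window: the latest signature is 22 days after the earliest; the limit is 20 days. Outside the window.

Not effective — dating-window requirement not satisfied.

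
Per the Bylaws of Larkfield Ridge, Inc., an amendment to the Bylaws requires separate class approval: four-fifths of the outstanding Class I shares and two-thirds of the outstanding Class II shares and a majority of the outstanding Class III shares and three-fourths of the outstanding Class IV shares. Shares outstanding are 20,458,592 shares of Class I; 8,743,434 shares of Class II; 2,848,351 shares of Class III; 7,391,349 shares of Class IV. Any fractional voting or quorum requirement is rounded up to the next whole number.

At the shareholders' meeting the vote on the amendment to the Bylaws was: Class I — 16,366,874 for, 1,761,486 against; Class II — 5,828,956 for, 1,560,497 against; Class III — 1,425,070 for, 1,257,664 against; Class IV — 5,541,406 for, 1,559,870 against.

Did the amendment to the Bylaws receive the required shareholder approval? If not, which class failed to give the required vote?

Class I: 4/5 of 20458592 = 16366873.60, rounded up to 16366874; 16,366,874 required, 16,366,874 in favor — approved.
Class II: 2/3 of 8743434 = 5828956; 5,828,956 required, 5,828,956 in favor — approved.
Class III: a majority of 2848351 is 1424176; 1,424,176 required, 1,425,070 in favor — approved.
Class IV: 3/4 of 7391349 = 5543511.75, rounded up to 5543512; 5,543,512 required, 5,541,406 in favor — not approved.

Not approved — the Class IV shares did not give the required vote.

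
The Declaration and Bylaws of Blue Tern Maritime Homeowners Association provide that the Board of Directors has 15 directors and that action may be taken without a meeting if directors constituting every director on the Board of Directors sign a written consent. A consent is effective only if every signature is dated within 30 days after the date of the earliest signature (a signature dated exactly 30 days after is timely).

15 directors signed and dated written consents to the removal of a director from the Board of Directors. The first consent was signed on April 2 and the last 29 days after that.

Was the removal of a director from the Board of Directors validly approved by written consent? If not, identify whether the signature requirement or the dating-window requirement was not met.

Signatures required: the unanimous vote of 15 — unanimous means all 15, so 15 needed; 15 signed. Sufficient.
Dating window: the latest signature is 29 days after the earliest; the limit is 30 days. Within the window.

Effective — both the signature and dating-window requirements are satisfied.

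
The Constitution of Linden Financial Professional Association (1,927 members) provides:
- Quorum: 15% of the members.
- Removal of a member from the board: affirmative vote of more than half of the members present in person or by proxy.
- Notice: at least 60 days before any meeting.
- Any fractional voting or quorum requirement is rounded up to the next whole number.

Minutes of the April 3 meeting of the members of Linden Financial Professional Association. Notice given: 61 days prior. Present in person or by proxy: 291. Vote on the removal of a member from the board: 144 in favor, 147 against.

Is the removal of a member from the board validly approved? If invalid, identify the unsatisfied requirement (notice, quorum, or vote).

Notice: 61 days given; 60 required. Satisfied.
Quorum: 15% of 1,927 = 289.05, rounded up to 290; 291 present. Satisfied.
Vote: requires a majority of those present (291); a majority of 291 is 146, so 146 needed; 144 in favor. Not satisfied.

Invalid — vote requirement not satisfied.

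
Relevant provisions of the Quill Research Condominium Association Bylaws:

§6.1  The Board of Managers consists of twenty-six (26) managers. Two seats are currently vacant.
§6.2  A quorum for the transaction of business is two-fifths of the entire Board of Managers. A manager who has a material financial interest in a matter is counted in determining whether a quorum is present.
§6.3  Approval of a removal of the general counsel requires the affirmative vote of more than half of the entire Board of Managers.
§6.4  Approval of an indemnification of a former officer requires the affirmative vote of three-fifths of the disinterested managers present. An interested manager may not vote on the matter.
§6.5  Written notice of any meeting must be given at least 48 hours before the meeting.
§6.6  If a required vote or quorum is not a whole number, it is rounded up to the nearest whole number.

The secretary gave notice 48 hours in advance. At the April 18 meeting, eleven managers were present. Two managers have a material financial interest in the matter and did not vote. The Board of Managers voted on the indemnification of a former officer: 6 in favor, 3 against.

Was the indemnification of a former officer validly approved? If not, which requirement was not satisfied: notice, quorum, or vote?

Valid — all requirements satisfied.

Notice: 48 hours given; 48 required (48 ≥ 48). Satisfied.
Quorum: 11 present (interested managers count toward quorum); quorum is 11. Satisfied.
Vote: the indemnification of a former officer requires three-fifths of the disinterested managers present (11 − 2 = 9). 3/5 of 9 = 5.40, rounded up to 6, so 6 affirmative votes are needed; 6 voted in favor. Satisfied.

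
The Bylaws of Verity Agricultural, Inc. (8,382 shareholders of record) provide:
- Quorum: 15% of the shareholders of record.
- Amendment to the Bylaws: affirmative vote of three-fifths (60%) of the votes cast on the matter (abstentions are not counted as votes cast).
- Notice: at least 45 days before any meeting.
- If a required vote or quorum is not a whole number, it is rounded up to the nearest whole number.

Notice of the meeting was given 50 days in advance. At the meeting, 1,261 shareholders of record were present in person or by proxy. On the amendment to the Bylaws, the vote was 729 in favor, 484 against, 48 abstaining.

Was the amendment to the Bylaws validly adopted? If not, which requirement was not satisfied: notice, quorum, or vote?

Notice: 50 days given; 45 required. Satisfied.
Quorum: 15% of 8,382 = 1,257.30, rounded up to 1,258; 1,261 present. Satisfied.
Vote: requires three-fifths of the votes cast (1,261 − 48 abstaining = 1,213); 3/5 of 1213 = 727.80, rounded up to 728, so 728 needed; 729 in favor. Satisfied.

Valid — all requirements satisfied.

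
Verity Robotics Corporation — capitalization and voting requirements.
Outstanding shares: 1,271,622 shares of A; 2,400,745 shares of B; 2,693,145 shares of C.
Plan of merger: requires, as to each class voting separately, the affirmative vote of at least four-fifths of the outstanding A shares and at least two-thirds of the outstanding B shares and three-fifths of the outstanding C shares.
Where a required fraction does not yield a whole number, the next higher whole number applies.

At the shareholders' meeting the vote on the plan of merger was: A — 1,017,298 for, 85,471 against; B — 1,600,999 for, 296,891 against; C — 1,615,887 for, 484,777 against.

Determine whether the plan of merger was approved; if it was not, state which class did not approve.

Approved — every class gave the required vote.

A: 4/5 of 1271622 = 1017297.60, rounded up to 1017298; 1,017,298 required, 1,017,298 in favor — approved.
B: 2/3 of 2400745 = 1600496.67, rounded up to 1600497; 1,600,497 required, 1,600,999 in favor — approved.
C: 3/5 of 2693145 = 1615887; 1,615,887 required, 1,615,887 in favor — approved.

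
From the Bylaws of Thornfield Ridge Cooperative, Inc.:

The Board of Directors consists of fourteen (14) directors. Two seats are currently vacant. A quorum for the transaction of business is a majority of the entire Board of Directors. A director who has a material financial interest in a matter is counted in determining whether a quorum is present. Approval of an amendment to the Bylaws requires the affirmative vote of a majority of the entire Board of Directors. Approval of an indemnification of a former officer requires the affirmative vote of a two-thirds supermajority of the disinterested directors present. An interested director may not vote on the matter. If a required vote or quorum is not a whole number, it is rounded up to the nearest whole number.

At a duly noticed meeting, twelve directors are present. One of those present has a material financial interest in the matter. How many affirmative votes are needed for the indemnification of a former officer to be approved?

The indemnification of a former officer requires two-thirds of the disinterested directors present (12 − 1 = 11).
2/3 of 11 = 7.33, rounded up to 8.

8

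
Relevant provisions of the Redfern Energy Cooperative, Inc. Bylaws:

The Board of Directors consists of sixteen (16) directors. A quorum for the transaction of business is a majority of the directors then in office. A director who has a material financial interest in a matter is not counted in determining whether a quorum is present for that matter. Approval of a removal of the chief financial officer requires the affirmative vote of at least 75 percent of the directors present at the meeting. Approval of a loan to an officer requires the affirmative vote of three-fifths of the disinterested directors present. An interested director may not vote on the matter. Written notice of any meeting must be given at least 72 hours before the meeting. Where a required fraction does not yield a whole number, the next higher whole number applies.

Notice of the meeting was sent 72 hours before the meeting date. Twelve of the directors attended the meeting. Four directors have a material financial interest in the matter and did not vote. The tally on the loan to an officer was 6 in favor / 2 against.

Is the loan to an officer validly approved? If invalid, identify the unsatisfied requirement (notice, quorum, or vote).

Notice: 72 hours given; 72 required (72 ≥ 72). Satisfied.
Quorum: 12 present, but the 4 interested directors do not count, leaving 8. Quorum is 9. Not satisfied.
Vote: the loan to an officer requires three-fifths of the disinterested directors present (12 − 4 = 8). 3/5 of 8 = 4.80, rounded up to 5, so 5 affirmative votes are needed; 6 voted in favor. Satisfied. (Moot — without a quorum no business can be validly transacted.)

Invalid — quorum requirement not satisfied.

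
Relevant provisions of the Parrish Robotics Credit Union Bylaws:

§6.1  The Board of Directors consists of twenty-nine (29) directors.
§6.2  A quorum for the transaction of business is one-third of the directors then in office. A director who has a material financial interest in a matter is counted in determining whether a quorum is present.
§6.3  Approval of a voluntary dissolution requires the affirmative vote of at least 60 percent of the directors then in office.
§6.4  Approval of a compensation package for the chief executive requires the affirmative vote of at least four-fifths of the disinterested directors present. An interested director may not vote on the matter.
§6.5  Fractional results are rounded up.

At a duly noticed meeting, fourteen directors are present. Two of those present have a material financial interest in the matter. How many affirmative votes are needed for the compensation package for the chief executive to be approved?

The compensation package for the chief executive requires four-fifths of the disinterested directors present (14 − 2 = 12).
4/5 of 12 = 9.60, rounded up to 10.

10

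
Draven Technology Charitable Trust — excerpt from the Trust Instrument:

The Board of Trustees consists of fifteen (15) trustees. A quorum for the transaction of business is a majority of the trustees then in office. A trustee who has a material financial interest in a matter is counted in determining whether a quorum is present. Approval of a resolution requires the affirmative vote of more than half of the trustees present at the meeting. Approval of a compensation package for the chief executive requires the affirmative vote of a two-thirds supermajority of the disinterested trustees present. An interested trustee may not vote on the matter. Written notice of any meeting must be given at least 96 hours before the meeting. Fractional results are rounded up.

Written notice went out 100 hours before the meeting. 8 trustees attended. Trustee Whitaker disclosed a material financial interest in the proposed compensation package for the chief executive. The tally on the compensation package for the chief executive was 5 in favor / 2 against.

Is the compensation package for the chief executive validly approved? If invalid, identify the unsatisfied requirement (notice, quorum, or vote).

Valid — all requirements satisfied.

Notice: 100 hours given; 96 required (100 ≥ 96). Satisfied.
Quorum: 8 present (interested trustees count toward quorum); quorum is 8. Satisfied.
Vote: the compensation package for the chief executive requires two-thirds of the disinterested trustees present (8 − 1 = 7). 2/3 of 7 = 4.67, rounded up to 5, so 5 affirmative votes are needed; 5 voted in favor. Satisfied.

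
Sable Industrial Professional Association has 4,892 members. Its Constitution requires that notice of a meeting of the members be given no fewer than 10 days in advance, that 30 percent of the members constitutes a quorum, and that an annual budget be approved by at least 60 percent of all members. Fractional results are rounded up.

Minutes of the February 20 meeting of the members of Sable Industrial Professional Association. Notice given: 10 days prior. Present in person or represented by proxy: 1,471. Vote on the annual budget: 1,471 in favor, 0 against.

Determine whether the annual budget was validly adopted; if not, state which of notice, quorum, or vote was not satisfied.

Invalid — vote requirement not satisfied.

Notice: 10 days given; 10 required. Satisfied.
Quorum: 30% of 4,892 = 1,467.60, rounded up to 1,468; 1,471 present. Satisfied.
Vote: requires three-fifths of all members (4,892); 3/5 of 4892 = 2935.20, rounded up to 2936, so 2,936 needed; 1,471 in favor. Not satisfied.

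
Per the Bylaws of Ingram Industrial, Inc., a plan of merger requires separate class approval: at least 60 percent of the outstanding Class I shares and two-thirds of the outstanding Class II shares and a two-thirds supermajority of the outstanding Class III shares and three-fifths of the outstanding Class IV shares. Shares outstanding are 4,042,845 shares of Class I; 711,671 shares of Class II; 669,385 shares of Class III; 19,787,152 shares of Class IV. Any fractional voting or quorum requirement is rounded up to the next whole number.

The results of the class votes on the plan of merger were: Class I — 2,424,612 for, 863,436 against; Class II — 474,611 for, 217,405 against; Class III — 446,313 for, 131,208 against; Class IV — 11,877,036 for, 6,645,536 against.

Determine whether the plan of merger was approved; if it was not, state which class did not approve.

Class I: 3/5 of 4042845 = 2425707; 2,425,707 required, 2,424,612 in favor — not approved.
Class II: 2/3 of 711671 = 474447.33, rounded up to 474448; 474,448 required, 474,611 in favor — approved.
Class III: 2/3 of 669385 = 446256.67, rounded up to 446257; 446,257 required, 446,313 in favor — approved.
Class IV: 3/5 of 19787152 = 11872291.20, rounded up to 11872292; 11,872,292 required, 11,877,036 in favor — approved.

Not approved — the Class I shares did not give the required vote.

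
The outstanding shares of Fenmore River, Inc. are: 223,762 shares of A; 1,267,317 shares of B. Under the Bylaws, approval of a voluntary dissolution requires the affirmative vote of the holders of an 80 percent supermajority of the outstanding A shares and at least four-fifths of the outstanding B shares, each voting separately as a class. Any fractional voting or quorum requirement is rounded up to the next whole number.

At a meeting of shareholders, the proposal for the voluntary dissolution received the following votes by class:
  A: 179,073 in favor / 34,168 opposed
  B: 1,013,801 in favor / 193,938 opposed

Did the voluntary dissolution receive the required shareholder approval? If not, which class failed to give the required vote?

A: 4/5 of 223762 = 179009.60, rounded up to 179010; 179,010 required, 179,073 in favor — approved.
B: 4/5 of 1267317 = 1013853.60, rounded up to 1013854; 1,013,854 required, 1,013,801 in favor — not approved.

Not approved — the B shares did not give the required vote.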